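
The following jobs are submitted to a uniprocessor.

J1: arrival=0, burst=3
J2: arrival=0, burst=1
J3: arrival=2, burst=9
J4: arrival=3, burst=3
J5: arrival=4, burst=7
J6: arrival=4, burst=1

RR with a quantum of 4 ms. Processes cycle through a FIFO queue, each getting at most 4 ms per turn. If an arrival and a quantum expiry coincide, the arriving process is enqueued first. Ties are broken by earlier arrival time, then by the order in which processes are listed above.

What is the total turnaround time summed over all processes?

Gantt: | J1 0-3 | J2 3-4 | J3 4-8 | J4 8-11 | J5 11-15 | J6 15-16 | J3 16-20 | J5 20-23 | J3 23-24 |
Completion: J1=3  J2=4  J3=24  J4=11  J5=23  J6=16
Turnaround = completion − arrival: J1=3, J2=4, J3=22, J4=8, J5=19, J6=12
Total turnaround = 3 + 4 + 22 + 8 + 19 + 12 = 68

68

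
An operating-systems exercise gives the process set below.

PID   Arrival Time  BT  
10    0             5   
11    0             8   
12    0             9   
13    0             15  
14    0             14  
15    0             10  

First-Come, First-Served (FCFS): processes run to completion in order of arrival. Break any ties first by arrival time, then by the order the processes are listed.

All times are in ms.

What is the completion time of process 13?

37

Timeline: | 10 0-5 | 11 5-13 | 12 13-22 | 13 22-37 | 14 37-51 | 15 51-61 |
Completion: 10=5  11=13  12=22  13=37  14=51  15=61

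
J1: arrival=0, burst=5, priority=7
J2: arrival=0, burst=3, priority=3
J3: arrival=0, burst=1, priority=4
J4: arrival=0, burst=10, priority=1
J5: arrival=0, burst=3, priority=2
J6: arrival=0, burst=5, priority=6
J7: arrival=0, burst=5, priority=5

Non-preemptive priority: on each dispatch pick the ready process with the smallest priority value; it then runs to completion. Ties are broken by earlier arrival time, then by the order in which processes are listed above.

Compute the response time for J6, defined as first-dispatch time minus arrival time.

22

Schedule: | J4 0-10 | J5 10-13 | J2 13-16 | J3 16-17 | J7 17-22 | J6 22-27 | J1 27-32 |
Completion: J1=32  J2=16  J3=17  J4=10  J5=13  J6=27  J7=22
Turnaround (C−A): J1=32  J2=16  J3=17  J4=10  J5=13  J6=27  J7=22
Response(J6) = first start − arrival = 22 − 0 = 22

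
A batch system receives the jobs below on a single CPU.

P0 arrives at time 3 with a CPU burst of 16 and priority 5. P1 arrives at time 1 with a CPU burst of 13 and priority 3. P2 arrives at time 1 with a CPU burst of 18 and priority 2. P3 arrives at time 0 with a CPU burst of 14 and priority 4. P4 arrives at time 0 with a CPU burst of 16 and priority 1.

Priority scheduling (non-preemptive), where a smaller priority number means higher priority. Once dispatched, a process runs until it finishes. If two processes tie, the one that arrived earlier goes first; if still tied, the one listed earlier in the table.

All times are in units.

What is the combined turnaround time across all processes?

Timeline: | P4 0-16 | P2 16-34 | P1 34-47 | P3 47-61 | P0 61-77 |
Completion: P0=77  P1=47  P2=34  P3=61  P4=16
Turnaround (C−A): P0=74  P1=46  P2=33  P3=61  P4=16
Turnaround = completion − arrival: P0=74, P1=46, P2=33, P3=61, P4=16
Total turnaround = 74 + 46 + 33 + 61 + 16 = 230

230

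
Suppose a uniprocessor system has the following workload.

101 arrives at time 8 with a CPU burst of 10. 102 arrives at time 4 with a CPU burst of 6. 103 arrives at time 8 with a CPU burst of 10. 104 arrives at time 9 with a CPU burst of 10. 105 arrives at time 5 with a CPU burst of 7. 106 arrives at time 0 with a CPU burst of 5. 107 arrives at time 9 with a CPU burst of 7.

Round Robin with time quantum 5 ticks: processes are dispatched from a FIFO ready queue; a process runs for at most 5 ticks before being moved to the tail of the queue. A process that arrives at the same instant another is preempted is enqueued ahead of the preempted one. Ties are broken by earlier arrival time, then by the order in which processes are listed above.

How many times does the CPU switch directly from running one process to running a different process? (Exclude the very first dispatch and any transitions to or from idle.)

12

Gantt: | 106 0-5 | 102 5-10 | 105 10-15 | 101 15-20 | 103 20-25 | 104 25-30 | 107 30-35 | 102 35-36 | 105 36-38 | 101 38-43 | 103 43-48 | 104 48-53 | 107 53-55 |
Completion: 101=43  102=36  103=48  104=53  105=38  106=5  107=55
Turnaround (C−A): 101=35  102=32  103=40  104=44  105=33  106=5  107=46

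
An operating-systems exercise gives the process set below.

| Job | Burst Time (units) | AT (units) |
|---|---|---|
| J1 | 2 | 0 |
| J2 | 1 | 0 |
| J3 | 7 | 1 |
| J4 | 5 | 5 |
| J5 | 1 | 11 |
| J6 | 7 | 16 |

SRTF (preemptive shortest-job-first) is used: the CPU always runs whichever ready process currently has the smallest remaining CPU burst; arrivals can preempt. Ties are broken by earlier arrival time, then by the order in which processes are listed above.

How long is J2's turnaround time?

Schedule: | J2 0-1 | J1 1-3 | J3 3-10 | J4 10-11 | J5 11-12 | J4 12-16 | J6 16-23 |
Completion: J1=3  J2=1  J3=10  J4=16  J5=12  J6=23
Turnaround (C−A): J1=3  J2=1  J3=9  J4=11  J5=1  J6=7
Turnaround(J2) = completion − arrival = 1 − 0 = 1

1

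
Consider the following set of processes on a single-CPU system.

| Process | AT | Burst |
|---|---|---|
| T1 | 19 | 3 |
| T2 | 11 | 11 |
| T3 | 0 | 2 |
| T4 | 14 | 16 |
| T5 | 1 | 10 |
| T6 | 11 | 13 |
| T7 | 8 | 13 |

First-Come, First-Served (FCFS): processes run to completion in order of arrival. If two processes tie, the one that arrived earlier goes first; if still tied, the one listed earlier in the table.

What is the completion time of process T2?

Timeline: | T3 0-2 | T5 2-12 | T7 12-25 | T2 25-36 | T6 36-49 | T4 49-65 | T1 65-68 |
Completion: T1=68  T2=36  T3=2  T4=65  T5=12  T6=49  T7=25
Turnaround (C−A): T1=49  T2=25  T3=2  T4=51  T5=11  T6=38  T7=17

36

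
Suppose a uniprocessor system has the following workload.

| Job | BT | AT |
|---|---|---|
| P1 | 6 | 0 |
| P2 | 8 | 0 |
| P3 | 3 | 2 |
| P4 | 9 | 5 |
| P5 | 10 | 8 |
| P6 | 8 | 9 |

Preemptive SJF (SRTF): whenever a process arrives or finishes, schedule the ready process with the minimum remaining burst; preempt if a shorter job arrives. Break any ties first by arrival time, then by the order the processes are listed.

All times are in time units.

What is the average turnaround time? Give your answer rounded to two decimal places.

18.33

Timeline: | P1 0-2 | P3 2-5 | P1 5-9 | P2 9-17 | P6 17-25 | P4 25-34 | P5 34-44 |
Completion: P1=9  P2=17  P3=5  P4=34  P5=44  P6=25
Turnaround (C−A): P1=9  P2=17  P3=3  P4=29  P5=36  P6=16
Turnaround times: P1=9, P2=17, P3=3, P4=29, P5=36, P6=16
Average turnaround = (9+17+3+29+36+16) / 6 = 110/6 = 18.33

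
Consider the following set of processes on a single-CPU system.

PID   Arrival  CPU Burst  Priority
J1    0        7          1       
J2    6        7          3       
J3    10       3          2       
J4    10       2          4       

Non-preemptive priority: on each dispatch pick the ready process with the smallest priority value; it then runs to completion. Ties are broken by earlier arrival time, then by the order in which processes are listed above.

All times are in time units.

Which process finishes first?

Timeline: | J1 0-7 | J2 7-14 | J3 14-17 | J4 17-19 |
Completion: J1=7  J2=14  J3=17  J4=19
Turnaround (C−A): J1=7  J2=8  J3=7  J4=9
Finish order: J1 → J2 → J3 → J4

J1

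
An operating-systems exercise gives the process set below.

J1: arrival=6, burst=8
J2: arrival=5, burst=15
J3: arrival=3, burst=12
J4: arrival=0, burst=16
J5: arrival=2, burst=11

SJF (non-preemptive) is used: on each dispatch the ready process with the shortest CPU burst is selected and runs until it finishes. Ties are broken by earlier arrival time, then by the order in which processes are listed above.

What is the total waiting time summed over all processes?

Gantt: | J4 0-16 | J1 16-24 | J5 24-35 | J3 35-47 | J2 47-62 |
Completion: J1=24  J2=62  J3=47  J4=16  J5=35
Turnaround (C−A): J1=18  J2=57  J3=44  J4=16  J5=33
Waiting = turnaround − burst: J1=10, J2=42, J3=32, J4=0, J5=22
Total waiting = 10 + 42 + 32 + 0 + 22 = 106

106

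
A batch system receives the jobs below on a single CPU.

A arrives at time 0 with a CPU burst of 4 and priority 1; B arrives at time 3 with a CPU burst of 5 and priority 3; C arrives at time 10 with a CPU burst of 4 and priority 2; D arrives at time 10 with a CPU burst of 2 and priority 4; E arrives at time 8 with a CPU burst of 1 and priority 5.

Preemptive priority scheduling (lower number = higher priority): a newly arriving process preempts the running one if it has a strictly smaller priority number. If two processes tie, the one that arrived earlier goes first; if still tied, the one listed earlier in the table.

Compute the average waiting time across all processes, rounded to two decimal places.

1.20

Timeline: | A 0-4 | B 4-9 | E 9-10 | C 10-14 | D 14-16 |
Completion: A=4  B=9  C=14  D=16  E=10
Turnaround (C−A): A=4  B=6  C=4  D=6  E=2
Waiting times: A=0, B=1, C=0, D=4, E=1
Average waiting = (0+1+0+4+1) / 5 = 6/5 = 1.20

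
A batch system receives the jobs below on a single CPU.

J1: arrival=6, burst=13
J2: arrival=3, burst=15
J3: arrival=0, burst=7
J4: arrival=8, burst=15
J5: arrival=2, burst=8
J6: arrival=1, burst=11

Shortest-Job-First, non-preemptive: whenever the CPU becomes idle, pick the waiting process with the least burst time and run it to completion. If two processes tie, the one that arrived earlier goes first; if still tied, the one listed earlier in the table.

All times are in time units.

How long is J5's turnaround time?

Gantt: | J3 0-7 | J5 7-15 | J6 15-26 | J1 26-39 | J2 39-54 | J4 54-69 |
Completion: J1=39  J2=54  J3=7  J4=69  J5=15  J6=26
Turnaround (C−A): J1=33  J2=51  J3=7  J4=61  J5=13  J6=25
Turnaround(J5) = completion − arrival = 15 − 2 = 13

13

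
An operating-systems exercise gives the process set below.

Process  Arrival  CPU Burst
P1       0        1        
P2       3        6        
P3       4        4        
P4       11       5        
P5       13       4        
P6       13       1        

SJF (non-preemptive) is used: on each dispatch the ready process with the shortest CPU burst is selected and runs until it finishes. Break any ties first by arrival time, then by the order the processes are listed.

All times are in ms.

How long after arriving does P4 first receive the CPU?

Timeline: | P1 0-1 | idle 1-3 | P2 3-9 | P3 9-13 | P6 13-14 | P5 14-18 | P4 18-23 |
Completion: P1=1  P2=9  P3=13  P4=23  P5=18  P6=14
Turnaround (C−A): P1=1  P2=6  P3=9  P4=12  P5=5  P6=1
Response(P4) = first start − arrival = 18 − 11 = 7

7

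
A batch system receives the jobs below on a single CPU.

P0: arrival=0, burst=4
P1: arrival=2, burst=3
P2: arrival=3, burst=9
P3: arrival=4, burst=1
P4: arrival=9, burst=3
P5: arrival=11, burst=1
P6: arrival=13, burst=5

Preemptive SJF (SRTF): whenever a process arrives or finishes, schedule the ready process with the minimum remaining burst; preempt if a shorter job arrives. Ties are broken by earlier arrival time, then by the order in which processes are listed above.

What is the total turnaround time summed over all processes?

Timeline: | P0 0-4 | P3 4-5 | P1 5-8 | P2 8-9 | P4 9-12 | P5 12-13 | P6 13-18 | P2 18-26 |
Completion: P0=4  P1=8  P2=26  P3=5  P4=12  P5=13  P6=18
Turnaround (C−A): P0=4  P1=6  P2=23  P3=1  P4=3  P5=2  P6=5
Turnaround = completion − arrival: P0=4, P1=6, P2=23, P3=1, P4=3, P5=2, P6=5
Total turnaround = 4 + 6 + 23 + 1 + 3 + 2 + 5 = 44

44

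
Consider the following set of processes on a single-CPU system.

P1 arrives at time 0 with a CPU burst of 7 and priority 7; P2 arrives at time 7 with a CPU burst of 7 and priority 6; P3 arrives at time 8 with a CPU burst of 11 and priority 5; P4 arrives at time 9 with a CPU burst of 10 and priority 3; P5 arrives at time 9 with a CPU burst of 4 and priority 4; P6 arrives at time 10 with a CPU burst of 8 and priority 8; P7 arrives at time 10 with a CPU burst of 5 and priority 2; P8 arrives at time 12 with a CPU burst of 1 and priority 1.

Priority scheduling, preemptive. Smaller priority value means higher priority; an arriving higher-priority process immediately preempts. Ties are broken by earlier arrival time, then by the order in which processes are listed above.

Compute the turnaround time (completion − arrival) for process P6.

Timeline: | P1 0-7 | P2 7-8 | P3 8-9 | P4 9-10 | P7 10-12 | P8 12-13 | P7 13-16 | P4 16-25 | P5 25-29 | P3 29-39 | P2 39-45 | P6 45-53 |
Completion: P1=7  P2=45  P3=39  P4=25  P5=29  P6=53  P7=16  P8=13
Turnaround (C−A): P1=7  P2=38  P3=31  P4=16  P5=20  P6=43  P7=6  P8=1
Turnaround(P6) = completion − arrival = 53 − 10 = 43

43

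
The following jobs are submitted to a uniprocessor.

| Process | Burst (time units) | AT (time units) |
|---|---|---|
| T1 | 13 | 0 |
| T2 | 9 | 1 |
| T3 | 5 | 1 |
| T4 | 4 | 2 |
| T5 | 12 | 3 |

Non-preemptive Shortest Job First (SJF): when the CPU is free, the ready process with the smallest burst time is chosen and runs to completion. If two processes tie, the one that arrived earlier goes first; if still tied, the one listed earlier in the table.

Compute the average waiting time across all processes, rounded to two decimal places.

15.20

Timeline: | T1 0-13 | T4 13-17 | T3 17-22 | T2 22-31 | T5 31-43 |
Completion: T1=13  T2=31  T3=22  T4=17  T5=43
Waiting times: T1=0, T2=21, T3=16, T4=11, T5=28
Average waiting = (0+21+16+11+28) / 5 = 76/5 = 15.20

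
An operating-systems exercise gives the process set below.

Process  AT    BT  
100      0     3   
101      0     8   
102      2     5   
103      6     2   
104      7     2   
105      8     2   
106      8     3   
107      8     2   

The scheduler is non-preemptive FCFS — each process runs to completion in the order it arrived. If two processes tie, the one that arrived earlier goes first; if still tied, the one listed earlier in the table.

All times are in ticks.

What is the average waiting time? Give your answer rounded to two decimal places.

Timeline: | 100 0-3 | 101 3-11 | 102 11-16 | 103 16-18 | 104 18-20 | 105 20-22 | 106 22-25 | 107 25-27 |
Completion: 100=3  101=11  102=16  103=18  104=20  105=22  106=25  107=27
Waiting times: 100=0, 101=3, 102=9, 103=10, 104=11, 105=12, 106=14, 107=17
Average waiting = (0+3+9+10+11+12+14+17) / 8 = 76/8 = 9.50

9.50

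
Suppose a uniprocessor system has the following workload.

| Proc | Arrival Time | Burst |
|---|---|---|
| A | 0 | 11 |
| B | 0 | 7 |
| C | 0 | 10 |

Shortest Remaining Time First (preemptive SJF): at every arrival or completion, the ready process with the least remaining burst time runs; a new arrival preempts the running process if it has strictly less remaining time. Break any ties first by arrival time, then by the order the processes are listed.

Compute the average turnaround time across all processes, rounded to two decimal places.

17.33

Timeline: | B 0-7 | C 7-17 | A 17-28 |
Completion: A=28  B=7  C=17
Turnaround times: A=28, B=7, C=17
Average turnaround = (28+7+17) / 3 = 52/3 = 17.33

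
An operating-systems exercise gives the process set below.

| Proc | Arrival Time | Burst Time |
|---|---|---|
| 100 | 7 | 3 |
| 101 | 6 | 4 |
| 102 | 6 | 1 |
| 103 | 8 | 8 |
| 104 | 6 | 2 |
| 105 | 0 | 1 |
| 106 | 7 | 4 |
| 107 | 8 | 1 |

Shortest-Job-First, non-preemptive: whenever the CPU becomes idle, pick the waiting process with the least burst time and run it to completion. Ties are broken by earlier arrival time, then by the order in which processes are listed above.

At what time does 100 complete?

13

Schedule: | 105 0-1 | idle 1-6 | 102 6-7 | 104 7-9 | 107 9-10 | 100 10-13 | 101 13-17 | 106 17-21 | 103 21-29 |
Completion: 100=13  101=17  102=7  103=29  104=9  105=1  106=21  107=10
Turnaround (C−A): 100=6  101=11  102=1  103=21  104=3  105=1  106=14  107=2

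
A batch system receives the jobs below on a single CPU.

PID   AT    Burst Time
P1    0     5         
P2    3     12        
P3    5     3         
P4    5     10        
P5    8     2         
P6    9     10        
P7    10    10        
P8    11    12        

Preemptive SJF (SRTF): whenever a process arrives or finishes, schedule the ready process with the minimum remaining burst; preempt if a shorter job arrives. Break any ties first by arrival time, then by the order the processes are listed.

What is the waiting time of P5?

0

Schedule: | P1 0-5 | P3 5-8 | P5 8-10 | P4 10-20 | P6 20-30 | P7 30-40 | P2 40-52 | P8 52-64 |
Completion: P1=5  P2=52  P3=8  P4=20  P5=10  P6=30  P7=40  P8=64
Turnaround (C−A): P1=5  P2=49  P3=3  P4=15  P5=2  P6=21  P7=30  P8=53
Waiting(P5) = turnaround − burst = 2 − 2 = 0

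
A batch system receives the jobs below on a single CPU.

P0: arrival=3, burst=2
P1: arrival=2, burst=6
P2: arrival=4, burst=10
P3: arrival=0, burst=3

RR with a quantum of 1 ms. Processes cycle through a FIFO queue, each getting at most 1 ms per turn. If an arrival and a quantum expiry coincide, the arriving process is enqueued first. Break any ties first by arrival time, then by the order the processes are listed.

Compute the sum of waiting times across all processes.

Timeline: | P3 0-2 | P1 2-3 | P3 3-4 | P0 4-5 | P1 5-6 | P2 6-7 | P0 7-8 | P1 8-9 | P2 9-10 | P1 10-11 | P2 11-12 | P1 12-13 | P2 13-14 | P1 14-15 | P2 15-21 |
Completion: P0=8  P1=15  P2=21  P3=4
Turnaround (C−A): P0=5  P1=13  P2=17  P3=4
Waiting = turnaround − burst: P0=3, P1=7, P2=7, P3=1
Total waiting = 3 + 7 + 7 + 1 = 18

18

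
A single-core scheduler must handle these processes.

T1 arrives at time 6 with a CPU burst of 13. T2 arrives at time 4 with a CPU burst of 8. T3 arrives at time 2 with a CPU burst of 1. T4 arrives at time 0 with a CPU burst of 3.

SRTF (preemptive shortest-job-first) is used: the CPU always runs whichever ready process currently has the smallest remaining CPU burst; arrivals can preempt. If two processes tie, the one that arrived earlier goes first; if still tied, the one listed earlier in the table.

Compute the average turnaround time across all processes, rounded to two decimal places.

8.00

Timeline: | T4 0-3 | T3 3-4 | T2 4-12 | T1 12-25 |
Completion: T1=25  T2=12  T3=4  T4=3
Turnaround (C−A): T1=19  T2=8  T3=2  T4=3
Turnaround times: T1=19, T2=8, T3=2, T4=3
Average turnaround = (19+8+2+3) / 4 = 32/4 = 8.00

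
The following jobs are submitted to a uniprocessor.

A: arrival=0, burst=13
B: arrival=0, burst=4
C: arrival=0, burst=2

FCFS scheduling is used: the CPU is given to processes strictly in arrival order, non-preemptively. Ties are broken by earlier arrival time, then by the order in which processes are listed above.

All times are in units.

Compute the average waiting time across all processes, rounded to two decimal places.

Timeline: | A 0-13 | B 13-17 | C 17-19 |
Completion: A=13  B=17  C=19
Turnaround (C−A): A=13  B=17  C=19
Waiting times: A=0, B=13, C=17
Average waiting = (0+13+17) / 3 = 30/3 = 10.00

10.00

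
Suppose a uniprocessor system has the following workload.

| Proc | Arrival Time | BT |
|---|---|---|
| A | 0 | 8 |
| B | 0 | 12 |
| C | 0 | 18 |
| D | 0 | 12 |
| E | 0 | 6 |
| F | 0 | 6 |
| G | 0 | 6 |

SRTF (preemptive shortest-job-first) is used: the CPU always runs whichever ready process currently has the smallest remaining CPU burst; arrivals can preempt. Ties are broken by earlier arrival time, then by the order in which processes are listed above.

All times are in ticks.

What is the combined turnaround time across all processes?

Schedule: | E 0-6 | F 6-12 | G 12-18 | A 18-26 | B 26-38 | D 38-50 | C 50-68 |
Completion: A=26  B=38  C=68  D=50  E=6  F=12  G=18
Turnaround (C−A): A=26  B=38  C=68  D=50  E=6  F=12  G=18
Turnaround = completion − arrival: A=26, B=38, C=68, D=50, E=6, F=12, G=18
Total turnaround = 26 + 38 + 68 + 50 + 6 + 12 + 18 = 218

218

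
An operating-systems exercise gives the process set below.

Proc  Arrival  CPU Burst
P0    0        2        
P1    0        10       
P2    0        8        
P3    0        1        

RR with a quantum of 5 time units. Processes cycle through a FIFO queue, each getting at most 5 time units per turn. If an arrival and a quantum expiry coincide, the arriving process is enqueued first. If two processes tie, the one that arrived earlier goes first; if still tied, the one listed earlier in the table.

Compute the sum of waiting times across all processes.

Timeline: | P0 0-2 | P1 2-7 | P2 7-12 | P3 12-13 | P1 13-18 | P2 18-21 |
Completion: P0=2  P1=18  P2=21  P3=13
Turnaround (C−A): P0=2  P1=18  P2=21  P3=13
Waiting = turnaround − burst: P0=0, P1=8, P2=13, P3=12
Total waiting = 0 + 8 + 13 + 12 = 33

33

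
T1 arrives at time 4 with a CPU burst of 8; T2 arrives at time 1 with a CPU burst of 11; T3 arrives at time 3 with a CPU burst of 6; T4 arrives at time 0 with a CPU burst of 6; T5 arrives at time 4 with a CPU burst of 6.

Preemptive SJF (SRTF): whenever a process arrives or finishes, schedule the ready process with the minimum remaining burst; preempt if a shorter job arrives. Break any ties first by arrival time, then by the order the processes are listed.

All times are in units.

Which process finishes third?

T5

Schedule: | T4 0-6 | T3 6-12 | T5 12-18 | T1 18-26 | T2 26-37 |
Completion: T1=26  T2=37  T3=12  T4=6  T5=18
Finish order: T4 → T3 → T5 → T1 → T2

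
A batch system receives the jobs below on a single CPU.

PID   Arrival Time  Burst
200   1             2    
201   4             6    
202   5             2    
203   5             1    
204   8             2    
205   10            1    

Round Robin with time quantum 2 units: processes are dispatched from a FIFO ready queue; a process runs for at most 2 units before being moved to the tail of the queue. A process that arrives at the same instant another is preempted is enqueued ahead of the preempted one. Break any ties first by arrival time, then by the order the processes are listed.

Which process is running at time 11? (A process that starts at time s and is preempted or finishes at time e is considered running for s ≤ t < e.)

Gantt: | idle 0-1 | 200 1-3 | idle 3-4 | 201 4-6 | 202 6-8 | 203 8-9 | 201 9-11 | 204 11-13 | 205 13-14 | 201 14-16 |
Completion: 200=3  201=16  202=8  203=9  204=13  205=14
Turnaround (C−A): 200=2  201=12  202=3  203=4  204=5  205=4

204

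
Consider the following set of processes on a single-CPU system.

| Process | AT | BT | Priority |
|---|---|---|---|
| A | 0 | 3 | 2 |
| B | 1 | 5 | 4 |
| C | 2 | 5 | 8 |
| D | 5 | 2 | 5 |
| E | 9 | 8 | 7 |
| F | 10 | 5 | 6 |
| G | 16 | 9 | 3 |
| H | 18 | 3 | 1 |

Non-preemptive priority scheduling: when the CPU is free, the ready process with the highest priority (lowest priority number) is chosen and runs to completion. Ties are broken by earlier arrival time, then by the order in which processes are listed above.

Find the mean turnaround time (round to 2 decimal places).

Gantt: | A 0-3 | B 3-8 | D 8-10 | F 10-15 | E 15-23 | H 23-26 | G 26-35 | C 35-40 |
Completion: A=3  B=8  C=40  D=10  E=23  F=15  G=35  H=26
Turnaround (C−A): A=3  B=7  C=38  D=5  E=14  F=5  G=19  H=8
Turnaround times: A=3, B=7, C=38, D=5, E=14, F=5, G=19, H=8
Average turnaround = (3+7+38+5+14+5+19+8) / 8 = 99/8 = 12.38

12.38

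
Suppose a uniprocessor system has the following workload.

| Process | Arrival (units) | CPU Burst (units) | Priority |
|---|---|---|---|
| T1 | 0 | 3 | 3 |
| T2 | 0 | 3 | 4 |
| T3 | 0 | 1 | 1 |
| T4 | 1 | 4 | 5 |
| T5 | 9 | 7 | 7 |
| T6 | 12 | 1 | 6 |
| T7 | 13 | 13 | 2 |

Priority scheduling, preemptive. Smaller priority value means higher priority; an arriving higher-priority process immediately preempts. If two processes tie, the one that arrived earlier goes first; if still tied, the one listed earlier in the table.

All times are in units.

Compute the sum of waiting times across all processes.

27

Timeline: | T3 0-1 | T1 1-4 | T2 4-7 | T4 7-11 | T5 11-12 | T6 12-13 | T7 13-26 | T5 26-32 |
Completion: T1=4  T2=7  T3=1  T4=11  T5=32  T6=13  T7=26
Turnaround (C−A): T1=4  T2=7  T3=1  T4=10  T5=23  T6=1  T7=13
Waiting = turnaround − burst: T1=1, T2=4, T3=0, T4=6, T5=16, T6=0, T7=0
Total waiting = 1 + 4 + 0 + 6 + 16 + 0 + 0 = 27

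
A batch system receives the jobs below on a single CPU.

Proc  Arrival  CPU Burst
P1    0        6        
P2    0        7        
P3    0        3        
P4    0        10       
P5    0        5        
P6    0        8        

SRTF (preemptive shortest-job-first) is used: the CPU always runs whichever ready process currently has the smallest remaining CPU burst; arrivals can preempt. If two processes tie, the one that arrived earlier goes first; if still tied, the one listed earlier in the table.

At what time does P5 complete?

8

Timeline: | P3 0-3 | P5 3-8 | P1 8-14 | P2 14-21 | P6 21-29 | P4 29-39 |
Completion: P1=14  P2=21  P3=3  P4=39  P5=8  P6=29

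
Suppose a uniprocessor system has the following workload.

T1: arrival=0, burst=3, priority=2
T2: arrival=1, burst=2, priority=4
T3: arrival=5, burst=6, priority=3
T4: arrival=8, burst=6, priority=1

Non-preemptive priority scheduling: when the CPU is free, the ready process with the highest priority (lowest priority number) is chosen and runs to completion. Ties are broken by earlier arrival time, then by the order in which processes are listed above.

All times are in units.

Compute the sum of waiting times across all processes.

Timeline: | T1 0-3 | T2 3-5 | T3 5-11 | T4 11-17 |
Completion: T1=3  T2=5  T3=11  T4=17
Turnaround (C−A): T1=3  T2=4  T3=6  T4=9
Waiting = turnaround − burst: T1=0, T2=2, T3=0, T4=3
Total waiting = 0 + 2 + 0 + 3 = 5

5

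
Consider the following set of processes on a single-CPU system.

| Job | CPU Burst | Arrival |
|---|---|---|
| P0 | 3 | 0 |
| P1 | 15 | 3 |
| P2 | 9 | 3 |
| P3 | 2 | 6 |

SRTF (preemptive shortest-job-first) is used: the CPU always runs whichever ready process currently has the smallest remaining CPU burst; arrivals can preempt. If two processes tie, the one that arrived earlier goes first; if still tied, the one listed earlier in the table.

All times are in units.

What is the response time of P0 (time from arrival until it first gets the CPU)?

0

Timeline: | P0 0-3 | P2 3-6 | P3 6-8 | P2 8-14 | P1 14-29 |
Completion: P0=3  P1=29  P2=14  P3=8
Response(P0) = first start − arrival = 0 − 0 = 0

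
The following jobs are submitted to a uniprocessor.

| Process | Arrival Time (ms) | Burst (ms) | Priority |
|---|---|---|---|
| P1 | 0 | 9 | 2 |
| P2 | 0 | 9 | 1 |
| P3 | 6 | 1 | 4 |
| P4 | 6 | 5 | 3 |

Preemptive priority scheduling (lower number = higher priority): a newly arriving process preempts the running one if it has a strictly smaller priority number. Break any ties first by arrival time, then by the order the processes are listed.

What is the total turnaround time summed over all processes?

Timeline: | P2 0-9 | P1 9-18 | P4 18-23 | P3 23-24 |
Completion: P1=18  P2=9  P3=24  P4=23
Turnaround (C−A): P1=18  P2=9  P3=18  P4=17
Turnaround = completion − arrival: P1=18, P2=9, P3=18, P4=17
Total turnaround = 18 + 9 + 18 + 17 = 62

62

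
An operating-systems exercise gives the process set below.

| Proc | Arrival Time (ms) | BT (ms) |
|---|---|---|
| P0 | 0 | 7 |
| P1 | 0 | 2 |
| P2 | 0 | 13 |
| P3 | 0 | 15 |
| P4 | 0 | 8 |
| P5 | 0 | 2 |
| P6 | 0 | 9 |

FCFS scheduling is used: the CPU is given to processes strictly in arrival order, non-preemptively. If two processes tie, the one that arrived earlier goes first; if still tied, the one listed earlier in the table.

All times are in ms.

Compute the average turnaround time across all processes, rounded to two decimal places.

Gantt: | P0 0-7 | P1 7-9 | P2 9-22 | P3 22-37 | P4 37-45 | P5 45-47 | P6 47-56 |
Completion: P0=7  P1=9  P2=22  P3=37  P4=45  P5=47  P6=56
Turnaround (C−A): P0=7  P1=9  P2=22  P3=37  P4=45  P5=47  P6=56
Turnaround times: P0=7, P1=9, P2=22, P3=37, P4=45, P5=47, P6=56
Average turnaround = (7+9+22+37+45+47+56) / 7 = 223/7 = 31.86

31.86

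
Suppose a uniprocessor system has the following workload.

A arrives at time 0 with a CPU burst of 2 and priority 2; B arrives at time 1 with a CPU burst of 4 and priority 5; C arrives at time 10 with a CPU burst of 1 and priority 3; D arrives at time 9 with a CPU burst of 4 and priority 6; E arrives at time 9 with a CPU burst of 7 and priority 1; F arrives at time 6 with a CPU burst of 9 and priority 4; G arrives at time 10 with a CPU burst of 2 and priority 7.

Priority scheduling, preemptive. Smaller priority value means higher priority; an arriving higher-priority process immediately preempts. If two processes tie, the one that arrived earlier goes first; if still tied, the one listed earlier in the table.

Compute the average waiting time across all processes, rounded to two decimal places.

Schedule: | A 0-2 | B 2-6 | F 6-9 | E 9-16 | C 16-17 | F 17-23 | D 23-27 | G 27-29 |
Completion: A=2  B=6  C=17  D=27  E=16  F=23  G=29
Waiting times: A=0, B=1, C=6, D=14, E=0, F=8, G=17
Average waiting = (0+1+6+14+0+8+17) / 7 = 46/7 = 6.57

6.57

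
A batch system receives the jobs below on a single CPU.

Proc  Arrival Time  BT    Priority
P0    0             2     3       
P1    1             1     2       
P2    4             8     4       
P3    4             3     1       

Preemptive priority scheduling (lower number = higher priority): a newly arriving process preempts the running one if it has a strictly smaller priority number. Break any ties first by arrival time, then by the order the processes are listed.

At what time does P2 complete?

Gantt: | P0 0-1 | P1 1-2 | P0 2-3 | idle 3-4 | P3 4-7 | P2 7-15 |
Completion: P0=3  P1=2  P2=15  P3=7
Turnaround (C−A): P0=3  P1=1  P2=11  P3=3

15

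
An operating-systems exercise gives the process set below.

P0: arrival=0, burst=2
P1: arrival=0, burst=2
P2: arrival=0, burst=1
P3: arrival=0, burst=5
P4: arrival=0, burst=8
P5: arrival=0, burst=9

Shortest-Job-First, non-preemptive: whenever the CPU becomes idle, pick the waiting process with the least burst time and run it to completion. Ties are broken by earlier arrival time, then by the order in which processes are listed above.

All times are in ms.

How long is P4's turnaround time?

18

Schedule: | P2 0-1 | P0 1-3 | P1 3-5 | P3 5-10 | P4 10-18 | P5 18-27 |
Completion: P0=3  P1=5  P2=1  P3=10  P4=18  P5=27
Turnaround(P4) = completion − arrival = 18 − 0 = 18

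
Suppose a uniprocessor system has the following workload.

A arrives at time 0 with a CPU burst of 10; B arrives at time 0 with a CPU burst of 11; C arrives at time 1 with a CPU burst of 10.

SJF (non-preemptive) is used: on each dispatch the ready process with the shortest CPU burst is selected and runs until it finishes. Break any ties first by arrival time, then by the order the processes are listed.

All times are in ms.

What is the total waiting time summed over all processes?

Schedule: | A 0-10 | C 10-20 | B 20-31 |
Completion: A=10  B=31  C=20
Waiting = turnaround − burst: A=0, B=20, C=9
Total waiting = 0 + 20 + 9 = 29

29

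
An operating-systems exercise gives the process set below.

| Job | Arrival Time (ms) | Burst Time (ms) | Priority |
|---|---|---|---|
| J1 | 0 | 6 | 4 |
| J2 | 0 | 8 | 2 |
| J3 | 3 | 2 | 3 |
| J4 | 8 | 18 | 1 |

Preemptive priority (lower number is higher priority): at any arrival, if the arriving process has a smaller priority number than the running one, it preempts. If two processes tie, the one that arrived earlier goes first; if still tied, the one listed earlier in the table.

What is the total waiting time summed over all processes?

51

Schedule: | J2 0-8 | J4 8-26 | J3 26-28 | J1 28-34 |
Completion: J1=34  J2=8  J3=28  J4=26
Turnaround (C−A): J1=34  J2=8  J3=25  J4=18
Waiting = turnaround − burst: J1=28, J2=0, J3=23, J4=0
Total waiting = 28 + 0 + 23 + 0 = 51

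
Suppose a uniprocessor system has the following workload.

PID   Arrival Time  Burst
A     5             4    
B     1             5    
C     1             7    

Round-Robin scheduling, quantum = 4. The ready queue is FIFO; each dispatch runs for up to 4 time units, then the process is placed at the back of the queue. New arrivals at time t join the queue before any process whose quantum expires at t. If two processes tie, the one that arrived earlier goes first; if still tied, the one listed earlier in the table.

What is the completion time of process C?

17

Gantt: | idle 0-1 | B 1-5 | C 5-9 | A 9-13 | B 13-14 | C 14-17 |
Completion: A=13  B=14  C=17
Turnaround (C−A): A=8  B=13  C=16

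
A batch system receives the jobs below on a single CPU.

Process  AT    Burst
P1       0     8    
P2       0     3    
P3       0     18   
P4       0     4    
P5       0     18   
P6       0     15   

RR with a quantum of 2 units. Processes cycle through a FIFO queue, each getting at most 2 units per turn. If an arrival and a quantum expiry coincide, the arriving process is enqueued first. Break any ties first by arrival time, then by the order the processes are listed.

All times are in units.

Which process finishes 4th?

P6

Schedule: | P1 0-2 | P2 2-4 | P3 4-6 | P4 6-8 | P5 8-10 | P6 10-12 | P1 12-14 | P2 14-15 | P3 15-17 | P4 17-19 | P5 19-21 | P6 21-23 | P1 23-25 | P3 25-27 | P5 27-29 | P6 29-31 | P1 31-33 | P3 33-35 | P5 35-37 | P6 37-39 | P3 39-41 | P5 41-43 | P6 43-45 | P3 45-47 | P5 47-49 | P6 49-51 | P3 51-53 | P5 53-55 | P6 55-57 | P3 57-59 | P5 59-61 | P6 61-62 | P3 62-64 | P5 64-66 |
Completion: P1=33  P2=15  P3=64  P4=19  P5=66  P6=62
Turnaround (C−A): P1=33  P2=15  P3=64  P4=19  P5=66  P6=62
Finish order: P2 → P4 → P1 → P6 → P3 → P5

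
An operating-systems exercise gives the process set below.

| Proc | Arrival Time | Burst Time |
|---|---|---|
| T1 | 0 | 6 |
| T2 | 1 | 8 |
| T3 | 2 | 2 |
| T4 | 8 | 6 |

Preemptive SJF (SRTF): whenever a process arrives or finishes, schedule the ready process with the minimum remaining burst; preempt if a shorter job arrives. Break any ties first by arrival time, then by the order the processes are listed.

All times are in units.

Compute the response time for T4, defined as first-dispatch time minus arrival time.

0

Schedule: | T1 0-2 | T3 2-4 | T1 4-8 | T4 8-14 | T2 14-22 |
Completion: T1=8  T2=22  T3=4  T4=14
Response(T4) = first start − arrival = 8 − 8 = 0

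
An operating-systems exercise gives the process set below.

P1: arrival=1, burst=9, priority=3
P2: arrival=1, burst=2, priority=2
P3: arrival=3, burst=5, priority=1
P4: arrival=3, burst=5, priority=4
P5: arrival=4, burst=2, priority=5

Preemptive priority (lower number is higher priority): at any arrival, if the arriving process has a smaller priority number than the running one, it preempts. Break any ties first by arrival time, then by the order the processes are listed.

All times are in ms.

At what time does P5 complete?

24

Gantt: | idle 0-1 | P2 1-3 | P3 3-8 | P1 8-17 | P4 17-22 | P5 22-24 |
Completion: P1=17  P2=3  P3=8  P4=22  P5=24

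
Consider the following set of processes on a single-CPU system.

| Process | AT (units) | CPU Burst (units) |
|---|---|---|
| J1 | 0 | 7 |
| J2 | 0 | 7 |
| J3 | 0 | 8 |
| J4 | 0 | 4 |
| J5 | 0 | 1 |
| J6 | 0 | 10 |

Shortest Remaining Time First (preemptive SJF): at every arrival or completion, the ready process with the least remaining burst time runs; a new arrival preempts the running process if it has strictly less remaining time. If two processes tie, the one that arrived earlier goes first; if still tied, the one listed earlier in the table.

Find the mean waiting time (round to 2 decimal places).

Timeline: | J5 0-1 | J4 1-5 | J1 5-12 | J2 12-19 | J3 19-27 | J6 27-37 |
Completion: J1=12  J2=19  J3=27  J4=5  J5=1  J6=37
Turnaround (C−A): J1=12  J2=19  J3=27  J4=5  J5=1  J6=37
Waiting times: J1=5, J2=12, J3=19, J4=1, J5=0, J6=27
Average waiting = (5+12+19+1+0+27) / 6 = 64/6 = 10.67

10.67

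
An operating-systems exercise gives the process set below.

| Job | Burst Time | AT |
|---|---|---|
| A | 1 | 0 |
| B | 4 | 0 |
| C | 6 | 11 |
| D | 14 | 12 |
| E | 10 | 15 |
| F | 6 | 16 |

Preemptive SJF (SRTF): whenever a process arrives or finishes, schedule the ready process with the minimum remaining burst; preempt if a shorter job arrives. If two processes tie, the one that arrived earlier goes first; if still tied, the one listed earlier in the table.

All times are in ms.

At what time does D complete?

Gantt: | A 0-1 | B 1-5 | idle 5-11 | C 11-17 | F 17-23 | E 23-33 | D 33-47 |
Completion: A=1  B=5  C=17  D=47  E=33  F=23
Turnaround (C−A): A=1  B=5  C=6  D=35  E=18  F=7

47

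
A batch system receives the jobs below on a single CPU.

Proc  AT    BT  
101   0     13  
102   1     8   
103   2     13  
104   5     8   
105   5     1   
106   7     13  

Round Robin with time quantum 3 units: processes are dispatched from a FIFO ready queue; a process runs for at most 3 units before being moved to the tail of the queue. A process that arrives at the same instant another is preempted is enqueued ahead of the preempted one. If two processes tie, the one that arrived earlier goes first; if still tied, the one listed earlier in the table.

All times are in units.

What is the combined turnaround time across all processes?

235

Schedule: | 101 0-3 | 102 3-6 | 103 6-9 | 101 9-12 | 104 12-15 | 105 15-16 | 102 16-19 | 106 19-22 | 103 22-25 | 101 25-28 | 104 28-31 | 102 31-33 | 106 33-36 | 103 36-39 | 101 39-42 | 104 42-44 | 106 44-47 | 103 47-50 | 101 50-51 | 106 51-54 | 103 54-55 | 106 55-56 |
Completion: 101=51  102=33  103=55  104=44  105=16  106=56
Turnaround (C−A): 101=51  102=32  103=53  104=39  105=11  106=49
Turnaround = completion − arrival: 101=51, 102=32, 103=53, 104=39, 105=11, 106=49
Total turnaround = 51 + 32 + 53 + 39 + 11 + 49 = 235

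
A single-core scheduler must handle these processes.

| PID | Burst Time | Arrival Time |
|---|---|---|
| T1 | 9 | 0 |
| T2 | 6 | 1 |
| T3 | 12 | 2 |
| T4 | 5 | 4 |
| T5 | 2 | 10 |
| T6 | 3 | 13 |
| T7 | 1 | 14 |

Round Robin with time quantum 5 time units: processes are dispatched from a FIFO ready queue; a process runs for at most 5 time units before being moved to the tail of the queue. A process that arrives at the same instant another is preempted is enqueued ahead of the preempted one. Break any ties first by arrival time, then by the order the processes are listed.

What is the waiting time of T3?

24

Timeline: | T1 0-5 | T2 5-10 | T3 10-15 | T4 15-20 | T1 20-24 | T5 24-26 | T2 26-27 | T6 27-30 | T7 30-31 | T3 31-38 |
Completion: T1=24  T2=27  T3=38  T4=20  T5=26  T6=30  T7=31
Turnaround (C−A): T1=24  T2=26  T3=36  T4=16  T5=16  T6=17  T7=17
Waiting(T3) = turnaround − burst = 36 − 12 = 24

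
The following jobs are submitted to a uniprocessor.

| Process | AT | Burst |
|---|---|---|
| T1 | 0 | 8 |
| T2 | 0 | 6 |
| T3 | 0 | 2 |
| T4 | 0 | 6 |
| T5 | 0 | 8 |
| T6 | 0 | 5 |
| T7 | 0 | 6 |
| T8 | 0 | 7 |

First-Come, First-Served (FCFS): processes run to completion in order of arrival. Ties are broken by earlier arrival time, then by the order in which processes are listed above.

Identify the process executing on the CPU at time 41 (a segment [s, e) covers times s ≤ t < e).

Schedule: | T1 0-8 | T2 8-14 | T3 14-16 | T4 16-22 | T5 22-30 | T6 30-35 | T7 35-41 | T8 41-48 |
Completion: T1=8  T2=14  T3=16  T4=22  T5=30  T6=35  T7=41  T8=48
Turnaround (C−A): T1=8  T2=14  T3=16  T4=22  T5=30  T6=35  T7=41  T8=48

T8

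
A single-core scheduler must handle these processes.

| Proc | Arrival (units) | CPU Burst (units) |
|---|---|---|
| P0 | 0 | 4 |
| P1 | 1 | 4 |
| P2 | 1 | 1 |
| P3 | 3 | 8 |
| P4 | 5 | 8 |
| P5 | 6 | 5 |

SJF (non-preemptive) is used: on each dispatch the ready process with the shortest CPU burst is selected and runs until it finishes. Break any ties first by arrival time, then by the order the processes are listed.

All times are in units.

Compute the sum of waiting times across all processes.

Timeline: | P0 0-4 | P2 4-5 | P1 5-9 | P5 9-14 | P3 14-22 | P4 22-30 |
Completion: P0=4  P1=9  P2=5  P3=22  P4=30  P5=14
Waiting = turnaround − burst: P0=0, P1=4, P2=3, P3=11, P4=17, P5=3
Total waiting = 0 + 4 + 3 + 11 + 17 + 3 = 38

38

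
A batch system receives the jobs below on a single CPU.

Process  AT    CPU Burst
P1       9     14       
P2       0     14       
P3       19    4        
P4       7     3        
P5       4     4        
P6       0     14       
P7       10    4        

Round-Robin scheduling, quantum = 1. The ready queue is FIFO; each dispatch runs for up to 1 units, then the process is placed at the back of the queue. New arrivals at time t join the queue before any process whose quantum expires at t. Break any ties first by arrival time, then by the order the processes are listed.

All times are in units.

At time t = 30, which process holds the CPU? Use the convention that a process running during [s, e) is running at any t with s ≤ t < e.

Gantt: | P2 0-1 | P6 1-2 | P2 2-3 | P6 3-4 | P2 4-5 | P5 5-6 | P6 6-7 | P2 7-8 | P5 8-9 | P4 9-10 | P6 10-11 | P2 11-12 | P1 12-13 | P5 13-14 | P7 14-15 | P4 15-16 | P6 16-17 | P2 17-18 | P1 18-19 | P5 19-20 | P7 20-21 | P4 21-22 | P6 22-23 | P2 23-24 | P3 24-25 | P1 25-26 | P7 26-27 | P6 27-28 | P2 28-29 | P3 29-30 | P1 30-31 | P7 31-32 | P6 32-33 | P2 33-34 | P3 34-35 | P1 35-36 | P6 36-37 | P2 37-38 | P3 38-39 | P1 39-40 | P6 40-41 | P2 41-42 | P1 42-43 | P6 43-44 | P2 44-45 | P1 45-46 | P6 46-47 | P2 47-48 | P1 48-49 | P6 49-50 | P2 50-51 | P1 51-52 | P6 52-53 | P1 53-57 |
Completion: P1=57  P2=51  P3=39  P4=22  P5=20  P6=53  P7=32
Turnaround (C−A): P1=48  P2=51  P3=20  P4=15  P5=16  P6=53  P7=22

P1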